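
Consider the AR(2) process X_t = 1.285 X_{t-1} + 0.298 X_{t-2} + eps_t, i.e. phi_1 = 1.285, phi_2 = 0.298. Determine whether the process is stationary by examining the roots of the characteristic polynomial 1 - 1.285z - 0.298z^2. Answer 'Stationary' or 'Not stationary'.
\text{Not stationary}

The AR(p) characteristic polynomial is P(z) = 1 - 1.285z - 0.298z^2.
Stationarity requires all roots to lie outside the unit circle, i.e. |z| > 1 for every root.
Set 1 + (-1.285) z + (-0.298) z^2 = 0, i.e. a z^2 + b z + c = 0 with a = -0.298, b = -1.285, c = 1.
Discriminant D = b^2 - 4ac = (-1.285)^2 - 4*(-0.298)*1 = 1.651225 - (-1.192) = 2.843225.
D >= 0, so the roots are real: z = (-b +/- sqrt(D)) / (2a) = (1.285 +/- 1.686187) / (-0.596).
  z_1 = (1.285 + 1.686187) / (-0.596) = -4.9852,   |z_1| = 4.9852.
  z_2 = (1.285 - 1.686187) / (-0.596) = 0.6731,   |z_2| = 0.6731.
Moduli of all roots: 4.9852, 0.6731.
All moduli strictly greater than 1? No.
Verdict: Not stationary.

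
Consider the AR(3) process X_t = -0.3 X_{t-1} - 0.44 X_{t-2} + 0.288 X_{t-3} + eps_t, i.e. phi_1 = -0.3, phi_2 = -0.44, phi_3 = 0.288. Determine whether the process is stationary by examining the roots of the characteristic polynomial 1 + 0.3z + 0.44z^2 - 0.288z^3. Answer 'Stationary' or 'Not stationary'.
\text{Stationary}

The AR(p) characteristic polynomial is P(z) = 1 + 0.3z + 0.44z^2 - 0.288z^3.
Stationarity requires all roots to lie outside the unit circle, i.e. |z| > 1 for every root.
Degree 3: look for a simple real root z0 first, then factor out (1 - z/z0) and solve the remaining quadratic.
Testing z0 = 2.5: P(2.5) = 1 + (0.3)(2.5) + (0.44)(2.5)^2 + (-0.288)(2.5)^3
  = 1 + (0.75) + (2.75) + (-4.5) = 0.  So z_0 = 2.5 is a root, |z_0| = 2.5.
Divide out the factor (1 - 0.4 z) = (1 - z/z0) (since 1/z0 = 0.4):
  P(z) = (1 - 0.4 z)(1 + (0.7) z + (0.72) z^2)
  [check: z-coef 0.7 - (0.4) = 0.3; z^2-coef 0.72 - (0.4)(0.7) = 0.44; z^3-coef -(0.4)(0.72) = -0.288.]
Remaining roots from the quadratic factor 1 + (0.7) z + (0.72) z^2:
  Set 1 + (0.7) z + (0.72) z^2 = 0, i.e. a z^2 + b z + c = 0 with a = 0.72, b = 0.7, c = 1.
  Discriminant D = b^2 - 4ac = (0.7)^2 - 4*(0.72)*1 = 0.49 - (2.88) = -2.39.
  D < 0, so the roots are the complex-conjugate pair z = (-b +/- i sqrt(-D)) / (2a) = -0.4861 +/- 1.0736i.
  For a conjugate pair |z|^2 = z * conj(z) = (product of roots) = c/a = 1/(0.72) = 1.388889, so |z| = sqrt(1.388889) = 1.1785 for both roots.
Moduli of all roots: 2.5000, 1.1785, 1.1785.
All moduli strictly greater than 1? Yes.
Verdict: Stationary.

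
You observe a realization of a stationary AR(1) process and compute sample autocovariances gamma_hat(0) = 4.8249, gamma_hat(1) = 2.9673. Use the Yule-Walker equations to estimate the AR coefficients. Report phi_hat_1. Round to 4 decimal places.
\hat\phi_{1} = 0.6150

The Yule-Walker equations for an AR(p) process read, in matrix form,
  Gamma_p phi = r_p,   with   (Gamma_p)_{ij} = gamma(|i - j|),
                       (r_p)_i = gamma(i),   i,j = 1..p.
Substitute the sample gammas (Toeplitz matrix and right-hand side of size 1):
  Gamma_p = [[4.8249]]
  r_p     = [2.9673]
With p = 1 this is the single equation gamma(0) phi_1 = gamma(1):
  phi_hat_1 = gamma(1) / gamma(0) = 2.9673 / 4.8249 = 0.6150.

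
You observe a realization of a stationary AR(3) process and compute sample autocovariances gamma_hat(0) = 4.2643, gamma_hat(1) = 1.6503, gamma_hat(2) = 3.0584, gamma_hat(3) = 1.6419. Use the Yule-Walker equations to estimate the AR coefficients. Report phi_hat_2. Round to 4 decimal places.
\hat\phi_{2} = 0.6580

The Yule-Walker equations for an AR(p) process read, in matrix form,
  Gamma_p phi = r_p,   with   (Gamma_p)_{ij} = gamma(|i - j|),
                       (r_p)_i = gamma(i),   i,j = 1..p.
Substitute the sample gammas (Toeplitz matrix and right-hand side of size 3):
  Gamma_p = [[4.2643, 1.6503, 3.0584], [1.6503, 4.2643, 1.6503], [3.0584, 1.6503, 4.2643]]
  r_p     = [1.6503, 3.0584, 1.6419]
Written out (R1..R3):
  (R1) 4.2643 phi_1 + 1.6503 phi_2 + 3.0584 phi_3 = 1.6503
  (R2) 1.6503 phi_1 + 4.2643 phi_2 + 1.6503 phi_3 = 3.0584
  (R3) 3.0584 phi_1 + 1.6503 phi_2 + 4.2643 phi_3 = 1.6419
Gaussian elimination:
  R2 <- R2 - (1.6503/4.2643) R1 = R2 - (0.387004) R1:  3.625628 phi_2 + 0.466688 phi_3 = 2.419728
  R3 <- R3 - (3.0584/4.2643) R1 = R3 - (0.71721) R1:  0.466688 phi_2 + 2.070784 phi_3 = 0.458288
  R3 <- R3 - (0.466688/3.625628) R2 = R3 - (0.128719) R2:  2.010712 phi_3 = 0.146822
Back-substitution:
  phi_hat_3 = 0.146822 / 2.010712 = 0.07302
  phi_hat_2 = (2.419728 - (0.466688)(0.07302)) / 3.625628 = 0.657996
  phi_hat_1 = (1.6503 - (1.6503)(0.657996) - (3.0584)(0.07302)) / 4.2643 = 0.079986
So phi_hat = [0.0800, 0.6580, 0.0730].
Therefore phi_hat_2 = 0.6580.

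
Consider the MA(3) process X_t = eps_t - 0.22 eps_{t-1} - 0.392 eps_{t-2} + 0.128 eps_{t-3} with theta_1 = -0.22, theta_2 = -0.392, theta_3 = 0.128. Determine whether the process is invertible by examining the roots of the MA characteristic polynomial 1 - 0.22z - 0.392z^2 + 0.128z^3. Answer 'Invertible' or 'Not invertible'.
\text{Invertible}

The MA(q) characteristic polynomial is P(z) = 1 - 0.22z - 0.392z^2 + 0.128z^3.
Invertibility requires all roots to lie outside the unit circle, i.e. |z| > 1 for every root.
Degree 3: look for a simple real root z0 first, then factor out (1 - z/z0) and solve the remaining quadratic.
Testing z0 = 2.5: P(2.5) = 1 + (-0.22)(2.5) + (-0.392)(2.5)^2 + (0.128)(2.5)^3
  = 1 + (-0.55) + (-2.45) + (2) = 0.  So z_0 = 2.5 is a root, |z_0| = 2.5.
Divide out the factor (1 - 0.4 z) = (1 - z/z0) (since 1/z0 = 0.4):
  P(z) = (1 - 0.4 z)(1 + (0.18) z + (-0.32) z^2)
  [check: z-coef 0.18 - (0.4) = -0.22; z^2-coef -0.32 - (0.4)(0.18) = -0.392; z^3-coef -(0.4)(-0.32) = 0.128.]
Remaining roots from the quadratic factor 1 + (0.18) z + (-0.32) z^2:
  Set 1 + (0.18) z + (-0.32) z^2 = 0, i.e. a z^2 + b z + c = 0 with a = -0.32, b = 0.18, c = 1.
  Discriminant D = b^2 - 4ac = (0.18)^2 - 4*(-0.32)*1 = 0.0324 - (-1.28) = 1.3124.
  D >= 0, so the roots are real: z = (-b +/- sqrt(D)) / (2a) = (-0.18 +/- 1.1456) / (-0.64).
    z_1 = (-0.18 + 1.1456) / (-0.64) = -1.5088,   |z_1| = 1.5088.
    z_2 = (-0.18 - 1.1456) / (-0.64) = 2.0713,   |z_2| = 2.0713.
Moduli of all roots: 2.5000, 1.5088, 2.0713.
All moduli strictly greater than 1? Yes.
Verdict: Invertible.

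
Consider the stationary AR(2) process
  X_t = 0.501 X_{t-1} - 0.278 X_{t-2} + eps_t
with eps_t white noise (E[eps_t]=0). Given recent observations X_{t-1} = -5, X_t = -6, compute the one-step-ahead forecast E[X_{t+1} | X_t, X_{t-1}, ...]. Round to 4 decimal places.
E[X_{t+1} \mid \mathcal F_t] = -1.6160

For an AR(p) model X_t = c + sum_i phi_i X_{t-i} + eps_t, the
one-step-ahead conditional mean is
  E[X_{t+1} | X_t, ...] = c + sum_i phi_i X_{t+1-i}.
Substitute known values:
  E[X_{t+1} | ...] = (0.501) * (-6) + (-0.278) * (-5)
                   = -1.6160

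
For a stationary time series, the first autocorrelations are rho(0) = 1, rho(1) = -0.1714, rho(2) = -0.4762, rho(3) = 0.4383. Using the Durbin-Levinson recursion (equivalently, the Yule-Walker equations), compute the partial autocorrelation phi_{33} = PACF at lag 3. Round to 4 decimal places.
\phi_{33} = 0.3180

The PACF at lag k is phi_{kk}, the last component of the solution
to the Yule-Walker system G_k phi = r_k where
  (G_k)_{ij} = rho(|i - j|), (r_k)_i = rho(i), i,j = 1..k.
Equivalently, Durbin-Levinson gives phi_{kk} iteratively:
  phi_{11} = rho(1)
  phi_{kk} = [rho(k) - sum_{j=1..k-1} phi_{k-1,j} rho(k-j)]
            / [1 - sum_{j=1..k-1} phi_{k-1,j} rho(j)],
  phi_{k,j} = phi_{k-1,j} - phi_{kk} phi_{k-1,k-j},  j = 1..k-1.
Step k = 1:
  phi_11 = rho(1) = -0.1714.
Step k = 2:
  phi_22 = [rho(2) - phi_11 rho(1)] / [1 - phi_11 rho(1)] = [-0.4762 - (-0.1714)(-0.1714)] / [1 - (-0.1714)(-0.1714)]
         = -0.50557796 / 0.97062204 = -0.52088.
  Update: phi_21 = phi_11 - phi_22 phi_11 = -0.1714 - (-0.52088)(-0.1714) = -0.260679.
Step k = 3:
  phi_33 = [rho(3) - phi_21 rho(2) - phi_22 rho(1)] / [1 - phi_21 rho(1) - phi_22 rho(2)]
    numerator   = 0.4383 - (-0.260679)(-0.4762) - (-0.52088)(-0.1714) = 0.22488582
    denominator = 1 - (-0.260679)(-0.1714) - (-0.52088)(-0.4762) = 0.70727641
  phi_33 = 0.22488582 / 0.70727641 = 0.318.
Therefore phi_{33} = 0.3180.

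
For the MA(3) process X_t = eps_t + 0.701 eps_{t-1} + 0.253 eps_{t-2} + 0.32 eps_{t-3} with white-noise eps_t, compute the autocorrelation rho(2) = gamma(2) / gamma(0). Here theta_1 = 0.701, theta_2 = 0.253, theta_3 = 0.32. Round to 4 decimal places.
\rho(2) = 0.2879

For an MA(q) process with theta_0 = 1, the autocovariance is
  gamma(k) = sigma^2 * sum_{i=0..q-k} theta_i * theta_{i+k},
and rho(k) = gamma(k) / gamma(0). Sigma^2 cancels.
  numerator   = (1)*(0.253) + (0.701)*(0.32) = 0.47732.
  denominator = (1)^2 + (0.701)^2 + (0.253)^2 + (0.32)^2 = 1.65781.
  rho(2) = 0.47732 / 1.65781 = 0.2879.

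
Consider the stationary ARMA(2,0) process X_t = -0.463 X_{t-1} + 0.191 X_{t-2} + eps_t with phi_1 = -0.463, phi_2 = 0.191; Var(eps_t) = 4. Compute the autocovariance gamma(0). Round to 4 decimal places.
\gamma(0) = 6.1735

Multiply the model equation by X_{t-k} and take expectations. With theta_0 = psi_0 = 1 and psi_j the MA(infinity) weights, this gives
  gamma(k) - sum_i phi_i gamma(k-i) = c_k,
  c_k = sigma^2 * sum_{j=k..q} theta_j psi_{j-k}   (c_k = 0 for k > q),
using gamma(-m) = gamma(m).
Pure AR (q = 0): c_0 = sigma^2 = 4, c_k = 0 for k >= 1.
Equations for k = 0, 1, 2 (AR order 2, c_2 = 0):
  (E0) gamma(0) = phi_1 gamma(1) + phi_2 gamma(2) + c_0
  (E1) gamma(1) = phi_1 gamma(0) + phi_2 gamma(1) + c_1
  (E2) gamma(2) = phi_1 gamma(1) + phi_2 gamma(0)
From (E1): gamma(1) = A gamma(0) + B with
  A = phi_1 / (1 - phi_2) = -0.463 / 0.809 = -0.572311,   B = c_1 / (1 - phi_2) = 0 / 0.809 = 0.
Insert (E2) into (E0): gamma(0) (1 - phi_2^2) = phi_1 (1 + phi_2) gamma(1) + c_0.
  phi_1 (1 + phi_2) = (-0.463)(1.191) = -0.551433,   1 - phi_2^2 = 0.963519.
Replace gamma(1) by A gamma(0) + B and collect gamma(0):
  gamma(0) [0.963519 - (-0.551433)(-0.572311)] = c_0 = 4
  gamma(0) * 0.647928 = 4
  gamma(0) = 4 / 0.647928 = 6.17353.
Therefore gamma(0) = 6.1735 (to 4 decimal places).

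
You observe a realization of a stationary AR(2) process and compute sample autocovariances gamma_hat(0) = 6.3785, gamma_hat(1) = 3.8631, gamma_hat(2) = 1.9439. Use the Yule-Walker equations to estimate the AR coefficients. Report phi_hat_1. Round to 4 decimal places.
\hat\phi_{1} = 0.6650

The Yule-Walker equations for an AR(p) process read, in matrix form,
  Gamma_p phi = r_p,   with   (Gamma_p)_{ij} = gamma(|i - j|),
                       (r_p)_i = gamma(i),   i,j = 1..p.
Substitute the sample gammas (Toeplitz matrix and right-hand side of size 2):
  Gamma_p = [[6.3785, 3.8631], [3.8631, 6.3785]]
  r_p     = [3.8631, 1.9439]
Written out:
  6.3785 phi_1 + 3.8631 phi_2 = 3.8631
  3.8631 phi_1 + 6.3785 phi_2 = 1.9439
Solve by Cramer's rule:
  det = gamma(0)^2 - gamma(1)^2 = (6.3785)^2 - (3.8631)^2 = 40.68526225 - 14.92354161 = 25.76172064
  phi_hat_1 = [gamma(1) gamma(0) - gamma(1) gamma(2)] / det = [(3.8631)(6.3785) - (3.8631)(1.9439)] / 25.76172064 = 17.13130326 / 25.76172064 = 0.665
  phi_hat_2 = [gamma(0) gamma(2) - gamma(1)^2] / det = [(6.3785)(1.9439) - (3.8631)^2] / 25.76172064 = -2.52437546 / 25.76172064 = -0.098
So phi_hat = [0.6650, -0.0980].
Therefore phi_hat_1 = 0.6650.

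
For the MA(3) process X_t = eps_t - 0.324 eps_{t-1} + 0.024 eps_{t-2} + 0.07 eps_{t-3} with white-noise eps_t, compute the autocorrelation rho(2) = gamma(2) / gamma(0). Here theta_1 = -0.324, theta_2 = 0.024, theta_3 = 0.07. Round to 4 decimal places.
\rho(2) = 0.0012

For an MA(q) process with theta_0 = 1, the autocovariance is
  gamma(k) = sigma^2 * sum_{i=0..q-k} theta_i * theta_{i+k},
and rho(k) = gamma(k) / gamma(0). Sigma^2 cancels.
  numerator   = (1)*(0.024) + (-0.324)*(0.07) = 0.00132.
  denominator = (1)^2 + (-0.324)^2 + (0.024)^2 + (0.07)^2 = 1.110452.
  rho(2) = 0.00132 / 1.110452 = 0.0012.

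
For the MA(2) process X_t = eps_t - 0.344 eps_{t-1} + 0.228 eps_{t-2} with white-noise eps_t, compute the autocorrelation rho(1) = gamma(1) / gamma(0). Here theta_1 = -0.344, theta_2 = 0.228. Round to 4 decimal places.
\rho(1) = -0.3610

For an MA(q) process with theta_0 = 1, the autocovariance is
  gamma(k) = sigma^2 * sum_{i=0..q-k} theta_i * theta_{i+k},
and rho(k) = gamma(k) / gamma(0). Sigma^2 cancels.
  numerator   = (1)*(-0.344) + (-0.344)*(0.228) = -0.422432.
  denominator = (1)^2 + (-0.344)^2 + (0.228)^2 = 1.17032.
  rho(1) = -0.422432 / 1.17032 = -0.3610.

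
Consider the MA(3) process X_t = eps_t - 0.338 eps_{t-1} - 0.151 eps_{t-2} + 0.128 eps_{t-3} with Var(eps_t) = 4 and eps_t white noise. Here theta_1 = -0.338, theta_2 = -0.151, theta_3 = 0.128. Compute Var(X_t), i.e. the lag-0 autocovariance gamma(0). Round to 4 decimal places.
\gamma(0) = 4.6137

For an MA(q) process X_t = eps_t + sum_i theta_i eps_{t-i} with
Var(eps_t) = sigma^2, the variance is
  gamma(0) = sigma^2 * (1 + sum_i theta_i^2).
  sum_i theta_i^2 = (-0.338)^2 + (-0.151)^2 + (0.128)^2 = 0.114244 + 0.022801 + 0.016384 = 0.153429.
  gamma(0) = 4 * (1 + 0.153429) = 4 * 1.153429 = 4.613716, which rounds to 4.6137.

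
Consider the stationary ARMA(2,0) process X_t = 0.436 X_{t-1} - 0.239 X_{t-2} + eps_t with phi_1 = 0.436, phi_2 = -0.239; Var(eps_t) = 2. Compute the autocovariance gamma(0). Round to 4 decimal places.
\gamma(0) = 2.4210

Multiply the model equation by X_{t-k} and take expectations. With theta_0 = psi_0 = 1 and psi_j the MA(infinity) weights, this gives
  gamma(k) - sum_i phi_i gamma(k-i) = c_k,
  c_k = sigma^2 * sum_{j=k..q} theta_j psi_{j-k}   (c_k = 0 for k > q),
using gamma(-m) = gamma(m).
Pure AR (q = 0): c_0 = sigma^2 = 2, c_k = 0 for k >= 1.
Equations for k = 0, 1, 2 (AR order 2, c_2 = 0):
  (E0) gamma(0) = phi_1 gamma(1) + phi_2 gamma(2) + c_0
  (E1) gamma(1) = phi_1 gamma(0) + phi_2 gamma(1) + c_1
  (E2) gamma(2) = phi_1 gamma(1) + phi_2 gamma(0)
From (E1): gamma(1) = A gamma(0) + B with
  A = phi_1 / (1 - phi_2) = 0.436 / 1.239 = 0.351897,   B = c_1 / (1 - phi_2) = 0 / 1.239 = 0.
Insert (E2) into (E0): gamma(0) (1 - phi_2^2) = phi_1 (1 + phi_2) gamma(1) + c_0.
  phi_1 (1 + phi_2) = (0.436)(0.761) = 0.331796,   1 - phi_2^2 = 0.942879.
Replace gamma(1) by A gamma(0) + B and collect gamma(0):
  gamma(0) [0.942879 - (0.331796)(0.351897)] = c_0 = 2
  gamma(0) * 0.826121 = 2
  gamma(0) = 2 / 0.826121 = 2.420953.
Therefore gamma(0) = 2.4210 (to 4 decimal places).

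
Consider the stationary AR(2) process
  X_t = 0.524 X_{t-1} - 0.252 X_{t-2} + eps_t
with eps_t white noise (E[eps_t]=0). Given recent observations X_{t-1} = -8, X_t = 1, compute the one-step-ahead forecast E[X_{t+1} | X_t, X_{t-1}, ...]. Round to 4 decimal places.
E[X_{t+1} \mid \mathcal F_t] = 2.5400

For an AR(p) model X_t = c + sum_i phi_i X_{t-i} + eps_t, the
one-step-ahead conditional mean is
  E[X_{t+1} | X_t, ...] = c + sum_i phi_i X_{t+1-i}.
Substitute known values:
  E[X_{t+1} | ...] = (0.524) * (1) + (-0.252) * (-8)
                   = 2.5400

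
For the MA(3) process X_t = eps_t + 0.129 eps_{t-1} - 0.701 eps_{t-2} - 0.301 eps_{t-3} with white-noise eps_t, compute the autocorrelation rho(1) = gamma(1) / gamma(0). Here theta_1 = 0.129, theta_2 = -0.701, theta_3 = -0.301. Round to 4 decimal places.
\rho(1) = 0.1561

For an MA(q) process with theta_0 = 1, the autocovariance is
  gamma(k) = sigma^2 * sum_{i=0..q-k} theta_i * theta_{i+k},
and rho(k) = gamma(k) / gamma(0). Sigma^2 cancels.
  numerator   = (1)*(0.129) + (0.129)*(-0.701) + (-0.701)*(-0.301) = 0.249572.
  denominator = (1)^2 + (0.129)^2 + (-0.701)^2 + (-0.301)^2 = 1.598643.
  rho(1) = 0.249572 / 1.598643 = 0.1561.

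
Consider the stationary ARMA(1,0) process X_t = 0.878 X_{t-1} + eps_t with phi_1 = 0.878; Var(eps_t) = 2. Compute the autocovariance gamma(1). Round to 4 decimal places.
\gamma(1) = 7.6642

Multiply the model equation by X_{t-k} and take expectations. With theta_0 = psi_0 = 1 and psi_j the MA(infinity) weights, this gives
  gamma(k) - sum_i phi_i gamma(k-i) = c_k,
  c_k = sigma^2 * sum_{j=k..q} theta_j psi_{j-k}   (c_k = 0 for k > q),
using gamma(-m) = gamma(m).
Pure AR (q = 0): c_0 = sigma^2 = 2, c_k = 0 for k >= 1.
Equations for k = 0 and k = 1 (AR order 1):
  gamma(0) = phi_1 gamma(1) + c_0
  gamma(1) = phi_1 gamma(0) + c_1
Substituting the second into the first: gamma(0) (1 - phi_1^2) = c_0 + phi_1 c_1, so
  gamma(0) = c_0 / (1 - phi_1^2) = 2 / (1 - (0.878)^2) = 2 / 0.229116 = 8.729203.
  gamma(1) = phi_1 gamma(0) = (0.878)(8.729203) = 7.66424.
Therefore gamma(1) = 7.6642 (to 4 decimal places).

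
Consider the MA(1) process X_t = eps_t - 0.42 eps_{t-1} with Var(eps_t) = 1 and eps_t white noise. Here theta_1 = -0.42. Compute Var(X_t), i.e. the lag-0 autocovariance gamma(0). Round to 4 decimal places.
\gamma(0) = 1.1764

For an MA(q) process X_t = eps_t + sum_i theta_i eps_{t-i} with
Var(eps_t) = sigma^2, the variance is
  gamma(0) = sigma^2 * (1 + sum_i theta_i^2).
  sum_i theta_i^2 = (-0.42)^2 = 0.1764.
  gamma(0) = 1 * (1 + 0.1764) = 1 * 1.1764 = 1.1764.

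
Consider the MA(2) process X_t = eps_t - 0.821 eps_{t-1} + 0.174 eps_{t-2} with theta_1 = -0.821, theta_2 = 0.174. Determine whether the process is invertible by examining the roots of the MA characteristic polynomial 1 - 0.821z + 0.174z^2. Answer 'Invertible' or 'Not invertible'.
\text{Invertible}

The MA(q) characteristic polynomial is P(z) = 1 - 0.821z + 0.174z^2.
Invertibility requires all roots to lie outside the unit circle, i.e. |z| > 1 for every root.
Set 1 + (-0.821) z + (0.174) z^2 = 0, i.e. a z^2 + b z + c = 0 with a = 0.174, b = -0.821, c = 1.
Discriminant D = b^2 - 4ac = (-0.821)^2 - 4*(0.174)*1 = 0.674041 - (0.696) = -0.021959.
D < 0, so the roots are the complex-conjugate pair z = (-b +/- i sqrt(-D)) / (2a) = 2.3592 +/- 0.4258i.
For a conjugate pair |z|^2 = z * conj(z) = (product of roots) = c/a = 1/(0.174) = 5.747126, so |z| = sqrt(5.747126) = 2.3973 for both roots.
Moduli of all roots: 2.3973, 2.3973.
All moduli strictly greater than 1? Yes.
Verdict: Invertible.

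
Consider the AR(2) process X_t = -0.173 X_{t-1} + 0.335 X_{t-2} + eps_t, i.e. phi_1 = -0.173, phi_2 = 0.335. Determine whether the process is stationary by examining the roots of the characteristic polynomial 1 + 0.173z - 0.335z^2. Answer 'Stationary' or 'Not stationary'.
\text{Stationary}

The AR(p) characteristic polynomial is P(z) = 1 + 0.173z - 0.335z^2.
Stationarity requires all roots to lie outside the unit circle, i.e. |z| > 1 for every root.
Set 1 + (0.173) z + (-0.335) z^2 = 0, i.e. a z^2 + b z + c = 0 with a = -0.335, b = 0.173, c = 1.
Discriminant D = b^2 - 4ac = (0.173)^2 - 4*(-0.335)*1 = 0.029929 - (-1.34) = 1.369929.
D >= 0, so the roots are real: z = (-b +/- sqrt(D)) / (2a) = (-0.173 +/- 1.17044) / (-0.67).
  z_1 = (-0.173 + 1.17044) / (-0.67) = -1.4887,   |z_1| = 1.4887.
  z_2 = (-0.173 - 1.17044) / (-0.67) = 2.0051,   |z_2| = 2.0051.
Moduli of all roots: 1.4887, 2.0051.
All moduli strictly greater than 1? Yes.
Verdict: Stationary.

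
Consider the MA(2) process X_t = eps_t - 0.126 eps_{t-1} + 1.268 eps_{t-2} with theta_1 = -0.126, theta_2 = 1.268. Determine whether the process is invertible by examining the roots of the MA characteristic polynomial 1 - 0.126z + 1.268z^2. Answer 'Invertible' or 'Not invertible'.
\text{Not invertible}

The MA(q) characteristic polynomial is P(z) = 1 - 0.126z + 1.268z^2.
Invertibility requires all roots to lie outside the unit circle, i.e. |z| > 1 for every root.
Set 1 + (-0.126) z + (1.268) z^2 = 0, i.e. a z^2 + b z + c = 0 with a = 1.268, b = -0.126, c = 1.
Discriminant D = b^2 - 4ac = (-0.126)^2 - 4*(1.268)*1 = 0.015876 - (5.072) = -5.056124.
D < 0, so the roots are the complex-conjugate pair z = (-b +/- i sqrt(-D)) / (2a) = 0.0497 +/- 0.8867i.
For a conjugate pair |z|^2 = z * conj(z) = (product of roots) = c/a = 1/(1.268) = 0.788644, so |z| = sqrt(0.788644) = 0.8881 for both roots.
Moduli of all roots: 0.8881, 0.8881.
All moduli strictly greater than 1? No.
Verdict: Not invertible.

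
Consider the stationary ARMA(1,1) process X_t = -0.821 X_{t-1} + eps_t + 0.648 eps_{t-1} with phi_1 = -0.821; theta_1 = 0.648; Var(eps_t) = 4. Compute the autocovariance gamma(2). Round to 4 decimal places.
\gamma(2) = 0.8157

Multiply the model equation by X_{t-k} and take expectations. With theta_0 = psi_0 = 1 and psi_j the MA(infinity) weights, this gives
  gamma(k) - sum_i phi_i gamma(k-i) = c_k,
  c_k = sigma^2 * sum_{j=k..q} theta_j psi_{j-k}   (c_k = 0 for k > q),
using gamma(-m) = gamma(m).
psi-weights needed (psi_j = theta_j + sum_i phi_i psi_{j-i}):
  psi_1 = theta_1 + phi_1 = 0.648 + (-0.821) = -0.173
Right-hand sides:
  c_0 = sigma^2 (1 + theta_1 psi_1) = 4 * (1 + (0.648)(-0.173)) = 4 * 0.887896 = 3.551584
  c_1 = sigma^2 theta_1 = 4 * (0.648) = 2.592
  c_2 = 0
Equations for k = 0 and k = 1 (AR order 1):
  gamma(0) = phi_1 gamma(1) + c_0
  gamma(1) = phi_1 gamma(0) + c_1
Substituting the second into the first: gamma(0) (1 - phi_1^2) = c_0 + phi_1 c_1, so
  gamma(0) = (c_0 + phi_1 c_1) / (1 - phi_1^2) = (3.551584 + (-0.821)(2.592)) / (1 - (-0.821)^2) = 1.423552 / 0.325959 = 4.367273.
  gamma(1) = phi_1 gamma(0) + c_1 = (-0.821)(4.367273) + (2.592) = -0.993531.
For k = 2 (> q): gamma(2) = phi_1 gamma(1) = (-0.821)(-0.993531) = 0.815689.
Therefore gamma(2) = 0.8157 (to 4 decimal places).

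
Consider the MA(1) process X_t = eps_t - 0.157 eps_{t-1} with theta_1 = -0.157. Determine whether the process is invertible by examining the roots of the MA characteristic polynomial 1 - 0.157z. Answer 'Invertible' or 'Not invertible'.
\text{Invertible}

The MA(q) characteristic polynomial is P(z) = 1 - 0.157z.
Invertibility requires all roots to lie outside the unit circle, i.e. |z| > 1 for every root.
This is linear in z: 1 + (-0.157) z = 0  =>  z = -1/(-0.157) = 6.369427,  |z| = 6.369427.
Moduli of all roots: 6.3694.
All moduli strictly greater than 1? Yes.
Verdict: Invertible.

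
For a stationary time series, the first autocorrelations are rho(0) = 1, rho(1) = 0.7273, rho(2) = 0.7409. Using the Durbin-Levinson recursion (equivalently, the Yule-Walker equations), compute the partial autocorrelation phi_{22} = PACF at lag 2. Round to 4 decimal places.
\phi_{22} = 0.4499

The PACF at lag k is phi_{kk}, the last component of the solution
to the Yule-Walker system G_k phi = r_k where
  (G_k)_{ij} = rho(|i - j|), (r_k)_i = rho(i), i,j = 1..k.
Equivalently, Durbin-Levinson gives phi_{kk} iteratively:
  phi_{11} = rho(1)
  phi_{kk} = [rho(k) - sum_{j=1..k-1} phi_{k-1,j} rho(k-j)]
            / [1 - sum_{j=1..k-1} phi_{k-1,j} rho(j)],
  phi_{k,j} = phi_{k-1,j} - phi_{kk} phi_{k-1,k-j},  j = 1..k-1.
Step k = 1:
  phi_11 = rho(1) = 0.7273.
Step k = 2:
  phi_22 = [rho(2) - phi_11 rho(1)] / [1 - phi_11 rho(1)] = [0.7409 - (0.7273)(0.7273)] / [1 - (0.7273)(0.7273)]
         = 0.21193471 / 0.47103471 = 0.4499.
Therefore phi_{22} = 0.4499.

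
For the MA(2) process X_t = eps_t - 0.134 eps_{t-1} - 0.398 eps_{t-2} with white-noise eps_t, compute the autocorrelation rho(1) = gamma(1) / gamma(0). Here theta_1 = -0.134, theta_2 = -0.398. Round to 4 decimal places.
\rho(1) = -0.0686

For an MA(q) process with theta_0 = 1, the autocovariance is
  gamma(k) = sigma^2 * sum_{i=0..q-k} theta_i * theta_{i+k},
and rho(k) = gamma(k) / gamma(0). Sigma^2 cancels.
  numerator   = (1)*(-0.134) + (-0.134)*(-0.398) = -0.080668.
  denominator = (1)^2 + (-0.134)^2 + (-0.398)^2 = 1.17636.
  rho(1) = -0.080668 / 1.17636 = -0.0686.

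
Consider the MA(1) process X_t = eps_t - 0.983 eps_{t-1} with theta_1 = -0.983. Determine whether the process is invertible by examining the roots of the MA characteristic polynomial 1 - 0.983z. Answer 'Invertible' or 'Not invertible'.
\text{Invertible}

The MA(q) characteristic polynomial is P(z) = 1 - 0.983z.
Invertibility requires all roots to lie outside the unit circle, i.e. |z| > 1 for every root.
This is linear in z: 1 + (-0.983) z = 0  =>  z = -1/(-0.983) = 1.017294,  |z| = 1.017294.
Moduli of all roots: 1.0173.
All moduli strictly greater than 1? Yes.
Verdict: Invertible.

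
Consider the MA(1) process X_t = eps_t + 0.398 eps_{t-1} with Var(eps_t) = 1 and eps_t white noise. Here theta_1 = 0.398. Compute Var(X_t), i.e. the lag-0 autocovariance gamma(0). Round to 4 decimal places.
\gamma(0) = 1.1584

For an MA(q) process X_t = eps_t + sum_i theta_i eps_{t-i} with
Var(eps_t) = sigma^2, the variance is
  gamma(0) = sigma^2 * (1 + sum_i theta_i^2).
  sum_i theta_i^2 = (0.398)^2 = 0.158404.
  gamma(0) = 1 * (1 + 0.158404) = 1 * 1.158404 = 1.158404, which rounds to 1.1584.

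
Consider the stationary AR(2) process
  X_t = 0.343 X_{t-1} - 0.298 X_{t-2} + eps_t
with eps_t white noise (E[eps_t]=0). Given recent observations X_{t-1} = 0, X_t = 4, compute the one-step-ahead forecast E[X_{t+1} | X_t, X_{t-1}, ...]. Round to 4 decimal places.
E[X_{t+1} \mid \mathcal F_t] = 1.3720

For an AR(p) model X_t = c + sum_i phi_i X_{t-i} + eps_t, the
one-step-ahead conditional mean is
  E[X_{t+1} | X_t, ...] = c + sum_i phi_i X_{t+1-i}.
Substitute known values:
  E[X_{t+1} | ...] = (0.343) * (4) + (-0.298) * (0)
                   = 1.3720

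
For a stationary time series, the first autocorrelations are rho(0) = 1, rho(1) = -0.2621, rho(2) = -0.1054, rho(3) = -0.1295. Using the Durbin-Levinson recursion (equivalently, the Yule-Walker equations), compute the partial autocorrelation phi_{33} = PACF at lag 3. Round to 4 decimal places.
\phi_{33} = -0.2351

The PACF at lag k is phi_{kk}, the last component of the solution
to the Yule-Walker system G_k phi = r_k where
  (G_k)_{ij} = rho(|i - j|), (r_k)_i = rho(i), i,j = 1..k.
Equivalently, Durbin-Levinson gives phi_{kk} iteratively:
  phi_{11} = rho(1)
  phi_{kk} = [rho(k) - sum_{j=1..k-1} phi_{k-1,j} rho(k-j)]
            / [1 - sum_{j=1..k-1} phi_{k-1,j} rho(j)],
  phi_{k,j} = phi_{k-1,j} - phi_{kk} phi_{k-1,k-j},  j = 1..k-1.
Step k = 1:
  phi_11 = rho(1) = -0.2621.
Step k = 2:
  phi_22 = [rho(2) - phi_11 rho(1)] / [1 - phi_11 rho(1)] = [-0.1054 - (-0.2621)(-0.2621)] / [1 - (-0.2621)(-0.2621)]
         = -0.17409641 / 0.93130359 = -0.186938.
  Update: phi_21 = phi_11 - phi_22 phi_11 = -0.2621 - (-0.186938)(-0.2621) = -0.311097.
Step k = 3:
  phi_33 = [rho(3) - phi_21 rho(2) - phi_22 rho(1)] / [1 - phi_21 rho(1) - phi_22 rho(2)]
    numerator   = -0.1295 - (-0.311097)(-0.1054) - (-0.186938)(-0.2621) = -0.21128613
    denominator = 1 - (-0.311097)(-0.2621) - (-0.186938)(-0.1054) = 0.89875828
  phi_33 = -0.21128613 / 0.89875828 = -0.2351.
Therefore phi_{33} = -0.2351.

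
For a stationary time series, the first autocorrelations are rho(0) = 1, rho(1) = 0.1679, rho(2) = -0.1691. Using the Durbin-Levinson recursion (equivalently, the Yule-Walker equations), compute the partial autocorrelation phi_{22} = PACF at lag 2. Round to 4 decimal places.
\phi_{22} = -0.2030

The PACF at lag k is phi_{kk}, the last component of the solution
to the Yule-Walker system G_k phi = r_k where
  (G_k)_{ij} = rho(|i - j|), (r_k)_i = rho(i), i,j = 1..k.
Equivalently, Durbin-Levinson gives phi_{kk} iteratively:
  phi_{11} = rho(1)
  phi_{kk} = [rho(k) - sum_{j=1..k-1} phi_{k-1,j} rho(k-j)]
            / [1 - sum_{j=1..k-1} phi_{k-1,j} rho(j)],
  phi_{k,j} = phi_{k-1,j} - phi_{kk} phi_{k-1,k-j},  j = 1..k-1.
Step k = 1:
  phi_11 = rho(1) = 0.1679.
Step k = 2:
  phi_22 = [rho(2) - phi_11 rho(1)] / [1 - phi_11 rho(1)] = [-0.1691 - (0.1679)(0.1679)] / [1 - (0.1679)(0.1679)]
         = -0.19729041 / 0.97180959 = -0.203.
Therefore phi_{22} = -0.2030.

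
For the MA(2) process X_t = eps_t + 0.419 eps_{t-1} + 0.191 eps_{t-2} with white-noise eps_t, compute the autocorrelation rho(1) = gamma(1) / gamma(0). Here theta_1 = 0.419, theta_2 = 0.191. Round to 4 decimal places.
\rho(1) = 0.4117

For an MA(q) process with theta_0 = 1, the autocovariance is
  gamma(k) = sigma^2 * sum_{i=0..q-k} theta_i * theta_{i+k},
and rho(k) = gamma(k) / gamma(0). Sigma^2 cancels.
  numerator   = (1)*(0.419) + (0.419)*(0.191) = 0.499029.
  denominator = (1)^2 + (0.419)^2 + (0.191)^2 = 1.212042.
  rho(1) = 0.499029 / 1.212042 = 0.4117.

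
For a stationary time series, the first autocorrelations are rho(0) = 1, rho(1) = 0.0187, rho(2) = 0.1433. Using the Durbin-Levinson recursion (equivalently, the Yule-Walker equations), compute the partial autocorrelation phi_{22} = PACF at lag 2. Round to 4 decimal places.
\phi_{22} = 0.1430

The PACF at lag k is phi_{kk}, the last component of the solution
to the Yule-Walker system G_k phi = r_k where
  (G_k)_{ij} = rho(|i - j|), (r_k)_i = rho(i), i,j = 1..k.
Equivalently, Durbin-Levinson gives phi_{kk} iteratively:
  phi_{11} = rho(1)
  phi_{kk} = [rho(k) - sum_{j=1..k-1} phi_{k-1,j} rho(k-j)]
            / [1 - sum_{j=1..k-1} phi_{k-1,j} rho(j)],
  phi_{k,j} = phi_{k-1,j} - phi_{kk} phi_{k-1,k-j},  j = 1..k-1.
Step k = 1:
  phi_11 = rho(1) = 0.0187.
Step k = 2:
  phi_22 = [rho(2) - phi_11 rho(1)] / [1 - phi_11 rho(1)] = [0.1433 - (0.0187)(0.0187)] / [1 - (0.0187)(0.0187)]
         = 0.14295031 / 0.99965031 = 0.143.
Therefore phi_{22} = 0.1430.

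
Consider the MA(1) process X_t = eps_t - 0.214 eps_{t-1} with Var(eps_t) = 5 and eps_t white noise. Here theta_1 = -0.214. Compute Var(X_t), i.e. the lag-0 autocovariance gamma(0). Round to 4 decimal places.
\gamma(0) = 5.2290

For an MA(q) process X_t = eps_t + sum_i theta_i eps_{t-i} with
Var(eps_t) = sigma^2, the variance is
  gamma(0) = sigma^2 * (1 + sum_i theta_i^2).
  sum_i theta_i^2 = (-0.214)^2 = 0.045796.
  gamma(0) = 5 * (1 + 0.045796) = 5 * 1.045796 = 5.22898, which rounds to 5.2290.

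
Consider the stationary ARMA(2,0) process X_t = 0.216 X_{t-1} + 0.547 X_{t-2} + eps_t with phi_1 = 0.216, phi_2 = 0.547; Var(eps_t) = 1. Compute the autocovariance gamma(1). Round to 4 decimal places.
\gamma(1) = 0.8806

Multiply the model equation by X_{t-k} and take expectations. With theta_0 = psi_0 = 1 and psi_j the MA(infinity) weights, this gives
  gamma(k) - sum_i phi_i gamma(k-i) = c_k,
  c_k = sigma^2 * sum_{j=k..q} theta_j psi_{j-k}   (c_k = 0 for k > q),
using gamma(-m) = gamma(m).
Pure AR (q = 0): c_0 = sigma^2 = 1, c_k = 0 for k >= 1.
Equations for k = 0, 1, 2 (AR order 2, c_2 = 0):
  (E0) gamma(0) = phi_1 gamma(1) + phi_2 gamma(2) + c_0
  (E1) gamma(1) = phi_1 gamma(0) + phi_2 gamma(1) + c_1
  (E2) gamma(2) = phi_1 gamma(1) + phi_2 gamma(0)
From (E1): gamma(1) = A gamma(0) + B with
  A = phi_1 / (1 - phi_2) = 0.216 / 0.453 = 0.476821,   B = c_1 / (1 - phi_2) = 0 / 0.453 = 0.
Insert (E2) into (E0): gamma(0) (1 - phi_2^2) = phi_1 (1 + phi_2) gamma(1) + c_0.
  phi_1 (1 + phi_2) = (0.216)(1.547) = 0.334152,   1 - phi_2^2 = 0.700791.
Replace gamma(1) by A gamma(0) + B and collect gamma(0):
  gamma(0) [0.700791 - (0.334152)(0.476821)] = c_0 = 1
  gamma(0) * 0.54146 = 1
  gamma(0) = 1 / 0.54146 = 1.846858.
  gamma(1) = A gamma(0) = (0.476821)(1.846858) = 0.880621.
Therefore gamma(1) = 0.8806 (to 4 decimal places).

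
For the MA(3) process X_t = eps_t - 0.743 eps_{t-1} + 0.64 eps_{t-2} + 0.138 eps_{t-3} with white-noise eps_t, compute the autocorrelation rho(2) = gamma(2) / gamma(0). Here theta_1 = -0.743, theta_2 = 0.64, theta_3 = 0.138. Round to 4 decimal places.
\rho(2) = 0.2714

For an MA(q) process with theta_0 = 1, the autocovariance is
  gamma(k) = sigma^2 * sum_{i=0..q-k} theta_i * theta_{i+k},
and rho(k) = gamma(k) / gamma(0). Sigma^2 cancels.
  numerator   = (1)*(0.64) + (-0.743)*(0.138) = 0.537466.
  denominator = (1)^2 + (-0.743)^2 + (0.64)^2 + (0.138)^2 = 1.980693.
  rho(2) = 0.537466 / 1.980693 = 0.2714.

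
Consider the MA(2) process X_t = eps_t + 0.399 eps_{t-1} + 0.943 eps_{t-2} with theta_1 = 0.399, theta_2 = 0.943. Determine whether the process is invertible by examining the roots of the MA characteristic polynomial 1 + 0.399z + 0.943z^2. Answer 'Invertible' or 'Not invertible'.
\text{Invertible}

The MA(q) characteristic polynomial is P(z) = 1 + 0.399z + 0.943z^2.
Invertibility requires all roots to lie outside the unit circle, i.e. |z| > 1 for every root.
Set 1 + (0.399) z + (0.943) z^2 = 0, i.e. a z^2 + b z + c = 0 with a = 0.943, b = 0.399, c = 1.
Discriminant D = b^2 - 4ac = (0.399)^2 - 4*(0.943)*1 = 0.159201 - (3.772) = -3.612799.
D < 0, so the roots are the complex-conjugate pair z = (-b +/- i sqrt(-D)) / (2a) = -0.2116 +/- 1.0078i.
For a conjugate pair |z|^2 = z * conj(z) = (product of roots) = c/a = 1/(0.943) = 1.060445, so |z| = sqrt(1.060445) = 1.0298 for both roots.
Moduli of all roots: 1.0298, 1.0298.
All moduli strictly greater than 1? Yes.
Verdict: Invertible.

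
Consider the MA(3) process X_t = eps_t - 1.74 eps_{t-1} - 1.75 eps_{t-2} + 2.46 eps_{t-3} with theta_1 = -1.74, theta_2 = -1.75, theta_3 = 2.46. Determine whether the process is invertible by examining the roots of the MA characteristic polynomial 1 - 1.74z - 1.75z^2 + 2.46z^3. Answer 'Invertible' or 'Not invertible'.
\text{Not invertible}

The MA(q) characteristic polynomial is P(z) = 1 - 1.74z - 1.75z^2 + 2.46z^3.
Invertibility requires all roots to lie outside the unit circle, i.e. |z| > 1 for every root.
Degree 3: look for a simple real root z0 first, then factor out (1 - z/z0) and solve the remaining quadratic.
Testing z0 = 0.5: P(0.5) = 1 + (-1.74)(0.5) + (-1.75)(0.5)^2 + (2.46)(0.5)^3
  = 1 + (-0.87) + (-0.4375) + (0.3075) = 0.  So z_0 = 0.5 is a root, |z_0| = 0.5.
Divide out the factor (1 - 2 z) = (1 - z/z0) (since 1/z0 = 2):
  P(z) = (1 - 2 z)(1 + (0.26) z + (-1.23) z^2)
  [check: z-coef 0.26 - (2) = -1.74; z^2-coef -1.23 - (2)(0.26) = -1.75; z^3-coef -(2)(-1.23) = 2.46.]
Remaining roots from the quadratic factor 1 + (0.26) z + (-1.23) z^2:
  Set 1 + (0.26) z + (-1.23) z^2 = 0, i.e. a z^2 + b z + c = 0 with a = -1.23, b = 0.26, c = 1.
  Discriminant D = b^2 - 4ac = (0.26)^2 - 4*(-1.23)*1 = 0.0676 - (-4.92) = 4.9876.
  D >= 0, so the roots are real: z = (-b +/- sqrt(D)) / (2a) = (-0.26 +/- 2.233294) / (-2.46).
    z_1 = (-0.26 + 2.233294) / (-2.46) = -0.8022,   |z_1| = 0.8022.
    z_2 = (-0.26 - 2.233294) / (-2.46) = 1.0135,   |z_2| = 1.0135.
Moduli of all roots: 0.5000, 0.8022, 1.0135.
All moduli strictly greater than 1? No.
Verdict: Not invertible.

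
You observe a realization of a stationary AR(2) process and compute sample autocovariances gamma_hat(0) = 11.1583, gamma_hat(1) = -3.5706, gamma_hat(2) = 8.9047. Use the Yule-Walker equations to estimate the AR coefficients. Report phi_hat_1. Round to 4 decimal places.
\hat\phi_{1} = -0.0720

The Yule-Walker equations for an AR(p) process read, in matrix form,
  Gamma_p phi = r_p,   with   (Gamma_p)_{ij} = gamma(|i - j|),
                       (r_p)_i = gamma(i),   i,j = 1..p.
Substitute the sample gammas (Toeplitz matrix and right-hand side of size 2):
  Gamma_p = [[11.1583, -3.5706], [-3.5706, 11.1583]]
  r_p     = [-3.5706, 8.9047]
Written out:
  11.1583 phi_1 - 3.5706 phi_2 = -3.5706
  -3.5706 phi_1 + 11.1583 phi_2 = 8.9047
Solve by Cramer's rule:
  det = gamma(0)^2 - gamma(1)^2 = (11.1583)^2 - (-3.5706)^2 = 124.50765889 - 12.74918436 = 111.75847453
  phi_hat_1 = [gamma(1) gamma(0) - gamma(1) gamma(2)] / det = [(-3.5706)(11.1583) - (-3.5706)(8.9047)] / 111.75847453 = -8.04670416 / 111.75847453 = -0.072
  phi_hat_2 = [gamma(0) gamma(2) - gamma(1)^2] / det = [(11.1583)(8.9047) - (-3.5706)^2] / 111.75847453 = 86.61212965 / 111.75847453 = 0.775
So phi_hat = [-0.0720, 0.7750].
Therefore phi_hat_1 = -0.0720.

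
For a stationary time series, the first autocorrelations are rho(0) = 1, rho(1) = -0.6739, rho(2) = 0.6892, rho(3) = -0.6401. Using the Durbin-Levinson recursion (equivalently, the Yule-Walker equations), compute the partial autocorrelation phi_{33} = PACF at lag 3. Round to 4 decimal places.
\phi_{33} = -0.1922

The PACF at lag k is phi_{kk}, the last component of the solution
to the Yule-Walker system G_k phi = r_k where
  (G_k)_{ij} = rho(|i - j|), (r_k)_i = rho(i), i,j = 1..k.
Equivalently, Durbin-Levinson gives phi_{kk} iteratively:
  phi_{11} = rho(1)
  phi_{kk} = [rho(k) - sum_{j=1..k-1} phi_{k-1,j} rho(k-j)]
            / [1 - sum_{j=1..k-1} phi_{k-1,j} rho(j)],
  phi_{k,j} = phi_{k-1,j} - phi_{kk} phi_{k-1,k-j},  j = 1..k-1.
Step k = 1:
  phi_11 = rho(1) = -0.6739.
Step k = 2:
  phi_22 = [rho(2) - phi_11 rho(1)] / [1 - phi_11 rho(1)] = [0.6892 - (-0.6739)(-0.6739)] / [1 - (-0.6739)(-0.6739)]
         = 0.23505879 / 0.54585879 = 0.430622.
  Update: phi_21 = phi_11 - phi_22 phi_11 = -0.6739 - (0.430622)(-0.6739) = -0.383704.
Step k = 3:
  phi_33 = [rho(3) - phi_21 rho(2) - phi_22 rho(1)] / [1 - phi_21 rho(1) - phi_22 rho(2)]
    numerator   = -0.6401 - (-0.383704)(0.6892) - (0.430622)(-0.6739) = -0.08545516
    denominator = 1 - (-0.383704)(-0.6739) - (0.430622)(0.6892) = 0.44463731
  phi_33 = -0.08545516 / 0.44463731 = -0.1922.
Therefore phi_{33} = -0.1922.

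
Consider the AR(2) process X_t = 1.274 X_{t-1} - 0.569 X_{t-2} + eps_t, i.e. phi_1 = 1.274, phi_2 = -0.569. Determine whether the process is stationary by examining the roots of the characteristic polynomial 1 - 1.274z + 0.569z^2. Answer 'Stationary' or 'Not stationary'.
\text{Stationary}

The AR(p) characteristic polynomial is P(z) = 1 - 1.274z + 0.569z^2.
Stationarity requires all roots to lie outside the unit circle, i.e. |z| > 1 for every root.
Set 1 + (-1.274) z + (0.569) z^2 = 0, i.e. a z^2 + b z + c = 0 with a = 0.569, b = -1.274, c = 1.
Discriminant D = b^2 - 4ac = (-1.274)^2 - 4*(0.569)*1 = 1.623076 - (2.276) = -0.652924.
D < 0, so the roots are the complex-conjugate pair z = (-b +/- i sqrt(-D)) / (2a) = 1.1195 +/- 0.7101i.
For a conjugate pair |z|^2 = z * conj(z) = (product of roots) = c/a = 1/(0.569) = 1.757469, so |z| = sqrt(1.757469) = 1.3257 for both roots.
Moduli of all roots: 1.3257, 1.3257.
All moduli strictly greater than 1? Yes.
Verdict: Stationary.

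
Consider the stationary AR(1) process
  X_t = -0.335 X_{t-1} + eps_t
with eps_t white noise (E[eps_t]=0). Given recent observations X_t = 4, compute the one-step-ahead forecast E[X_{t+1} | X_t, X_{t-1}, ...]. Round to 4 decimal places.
E[X_{t+1} \mid \mathcal F_t] = -1.3400

For an AR(p) model X_t = c + sum_i phi_i X_{t-i} + eps_t, the
one-step-ahead conditional mean is
  E[X_{t+1} | X_t, ...] = c + sum_i phi_i X_{t+1-i}.
Substitute known values:
  E[X_{t+1} | ...] = (-0.335) * (4)
                   = -1.3400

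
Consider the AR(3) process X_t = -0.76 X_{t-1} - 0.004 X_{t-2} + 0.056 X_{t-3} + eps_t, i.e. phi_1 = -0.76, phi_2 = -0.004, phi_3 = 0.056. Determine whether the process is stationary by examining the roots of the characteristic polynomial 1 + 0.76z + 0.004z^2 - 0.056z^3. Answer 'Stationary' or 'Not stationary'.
\text{Stationary}

The AR(p) characteristic polynomial is P(z) = 1 + 0.76z + 0.004z^2 - 0.056z^3.
Stationarity requires all roots to lie outside the unit circle, i.e. |z| > 1 for every root.
Degree 3: look for a simple real root z0 first, then factor out (1 - z/z0) and solve the remaining quadratic.
Testing z0 = -2.5: P(-2.5) = 1 + (0.76)(-2.5) + (0.004)(-2.5)^2 + (-0.056)(-2.5)^3
  = 1 + (-1.9) + (0.025) + (0.875) = 0.  So z_0 = -2.5 is a root, |z_0| = 2.5.
Divide out the factor (1 + 0.4 z) = (1 - z/z0) (since 1/z0 = -0.4):
  P(z) = (1 + 0.4 z)(1 + (0.36) z + (-0.14) z^2)
  [check: z-coef 0.36 - (-0.4) = 0.76; z^2-coef -0.14 - (-0.4)(0.36) = 0.004; z^3-coef -(-0.4)(-0.14) = -0.056.]
Remaining roots from the quadratic factor 1 + (0.36) z + (-0.14) z^2:
  Set 1 + (0.36) z + (-0.14) z^2 = 0, i.e. a z^2 + b z + c = 0 with a = -0.14, b = 0.36, c = 1.
  Discriminant D = b^2 - 4ac = (0.36)^2 - 4*(-0.14)*1 = 0.1296 - (-0.56) = 0.6896.
  D >= 0, so the roots are real: z = (-b +/- sqrt(D)) / (2a) = (-0.36 +/- 0.830422) / (-0.28).
    z_1 = (-0.36 + 0.830422) / (-0.28) = -1.6801,   |z_1| = 1.6801.
    z_2 = (-0.36 - 0.830422) / (-0.28) = 4.2515,   |z_2| = 4.2515.
Moduli of all roots: 2.5000, 1.6801, 4.2515.
All moduli strictly greater than 1? Yes.
Verdict: Stationary.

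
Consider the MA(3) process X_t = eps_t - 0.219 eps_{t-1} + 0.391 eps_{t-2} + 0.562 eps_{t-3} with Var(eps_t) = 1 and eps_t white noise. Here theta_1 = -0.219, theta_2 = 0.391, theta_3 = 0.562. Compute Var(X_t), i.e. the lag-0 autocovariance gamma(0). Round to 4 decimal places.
\gamma(0) = 1.5167

For an MA(q) process X_t = eps_t + sum_i theta_i eps_{t-i} with
Var(eps_t) = sigma^2, the variance is
  gamma(0) = sigma^2 * (1 + sum_i theta_i^2).
  sum_i theta_i^2 = (-0.219)^2 + (0.391)^2 + (0.562)^2 = 0.047961 + 0.152881 + 0.315844 = 0.516686.
  gamma(0) = 1 * (1 + 0.516686) = 1 * 1.516686 = 1.516686, which rounds to 1.5167.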